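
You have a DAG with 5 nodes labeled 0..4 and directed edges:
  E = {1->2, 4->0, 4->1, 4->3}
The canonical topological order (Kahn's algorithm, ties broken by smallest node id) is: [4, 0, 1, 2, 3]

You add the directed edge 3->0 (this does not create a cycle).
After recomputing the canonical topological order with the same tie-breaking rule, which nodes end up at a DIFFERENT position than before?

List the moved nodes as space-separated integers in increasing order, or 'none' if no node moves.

Answer: 0 1 2 3

Derivation:
Old toposort: [4, 0, 1, 2, 3]
Added edge 3->0
Recompute Kahn (smallest-id tiebreak):
  initial in-degrees: [2, 1, 1, 1, 0]
  ready (indeg=0): [4]
  pop 4: indeg[0]->1; indeg[1]->0; indeg[3]->0 | ready=[1, 3] | order so far=[4]
  pop 1: indeg[2]->0 | ready=[2, 3] | order so far=[4, 1]
  pop 2: no out-edges | ready=[3] | order so far=[4, 1, 2]
  pop 3: indeg[0]->0 | ready=[0] | order so far=[4, 1, 2, 3]
  pop 0: no out-edges | ready=[] | order so far=[4, 1, 2, 3, 0]
New canonical toposort: [4, 1, 2, 3, 0]
Compare positions:
  Node 0: index 1 -> 4 (moved)
  Node 1: index 2 -> 1 (moved)
  Node 2: index 3 -> 2 (moved)
  Node 3: index 4 -> 3 (moved)
  Node 4: index 0 -> 0 (same)
Nodes that changed position: 0 1 2 3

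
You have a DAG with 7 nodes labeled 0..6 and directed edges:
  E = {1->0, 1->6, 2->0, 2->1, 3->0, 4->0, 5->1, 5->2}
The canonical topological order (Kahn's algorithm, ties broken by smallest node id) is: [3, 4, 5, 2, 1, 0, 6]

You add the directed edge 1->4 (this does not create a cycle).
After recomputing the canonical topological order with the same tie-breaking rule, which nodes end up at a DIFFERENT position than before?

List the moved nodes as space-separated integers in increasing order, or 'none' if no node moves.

Answer: 1 2 4 5

Derivation:
Old toposort: [3, 4, 5, 2, 1, 0, 6]
Added edge 1->4
Recompute Kahn (smallest-id tiebreak):
  initial in-degrees: [4, 2, 1, 0, 1, 0, 1]
  ready (indeg=0): [3, 5]
  pop 3: indeg[0]->3 | ready=[5] | order so far=[3]
  pop 5: indeg[1]->1; indeg[2]->0 | ready=[2] | order so far=[3, 5]
  pop 2: indeg[0]->2; indeg[1]->0 | ready=[1] | order so far=[3, 5, 2]
  pop 1: indeg[0]->1; indeg[4]->0; indeg[6]->0 | ready=[4, 6] | order so far=[3, 5, 2, 1]
  pop 4: indeg[0]->0 | ready=[0, 6] | order so far=[3, 5, 2, 1, 4]
  pop 0: no out-edges | ready=[6] | order so far=[3, 5, 2, 1, 4, 0]
  pop 6: no out-edges | ready=[] | order so far=[3, 5, 2, 1, 4, 0, 6]
New canonical toposort: [3, 5, 2, 1, 4, 0, 6]
Compare positions:
  Node 0: index 5 -> 5 (same)
  Node 1: index 4 -> 3 (moved)
  Node 2: index 3 -> 2 (moved)
  Node 3: index 0 -> 0 (same)
  Node 4: index 1 -> 4 (moved)
  Node 5: index 2 -> 1 (moved)
  Node 6: index 6 -> 6 (same)
Nodes that changed position: 1 2 4 5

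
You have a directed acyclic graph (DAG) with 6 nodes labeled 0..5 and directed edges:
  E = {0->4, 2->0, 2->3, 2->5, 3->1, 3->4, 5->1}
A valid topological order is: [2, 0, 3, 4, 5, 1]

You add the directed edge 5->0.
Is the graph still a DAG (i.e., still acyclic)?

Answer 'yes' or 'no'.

Answer: yes

Derivation:
Given toposort: [2, 0, 3, 4, 5, 1]
Position of 5: index 4; position of 0: index 1
New edge 5->0: backward (u after v in old order)
Backward edge: old toposort is now invalid. Check if this creates a cycle.
Does 0 already reach 5? Reachable from 0: [0, 4]. NO -> still a DAG (reorder needed).
Still a DAG? yes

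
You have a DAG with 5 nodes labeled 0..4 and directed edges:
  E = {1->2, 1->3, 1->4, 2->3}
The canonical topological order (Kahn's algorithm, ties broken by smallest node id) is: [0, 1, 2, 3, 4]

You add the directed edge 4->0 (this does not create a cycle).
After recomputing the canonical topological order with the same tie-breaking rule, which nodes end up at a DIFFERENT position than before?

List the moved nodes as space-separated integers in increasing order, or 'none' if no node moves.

Old toposort: [0, 1, 2, 3, 4]
Added edge 4->0
Recompute Kahn (smallest-id tiebreak):
  initial in-degrees: [1, 0, 1, 2, 1]
  ready (indeg=0): [1]
  pop 1: indeg[2]->0; indeg[3]->1; indeg[4]->0 | ready=[2, 4] | order so far=[1]
  pop 2: indeg[3]->0 | ready=[3, 4] | order so far=[1, 2]
  pop 3: no out-edges | ready=[4] | order so far=[1, 2, 3]
  pop 4: indeg[0]->0 | ready=[0] | order so far=[1, 2, 3, 4]
  pop 0: no out-edges | ready=[] | order so far=[1, 2, 3, 4, 0]
New canonical toposort: [1, 2, 3, 4, 0]
Compare positions:
  Node 0: index 0 -> 4 (moved)
  Node 1: index 1 -> 0 (moved)
  Node 2: index 2 -> 1 (moved)
  Node 3: index 3 -> 2 (moved)
  Node 4: index 4 -> 3 (moved)
Nodes that changed position: 0 1 2 3 4

Answer: 0 1 2 3 4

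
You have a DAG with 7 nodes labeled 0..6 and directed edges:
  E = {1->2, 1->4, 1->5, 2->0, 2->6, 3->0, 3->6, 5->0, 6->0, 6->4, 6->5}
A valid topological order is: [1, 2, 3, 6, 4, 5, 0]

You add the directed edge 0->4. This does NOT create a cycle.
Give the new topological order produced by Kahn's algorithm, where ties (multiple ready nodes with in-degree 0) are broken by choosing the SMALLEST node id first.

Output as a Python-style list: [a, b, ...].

Answer: [1, 2, 3, 6, 5, 0, 4]

Derivation:
Old toposort: [1, 2, 3, 6, 4, 5, 0]
Added edge: 0->4
Position of 0 (6) > position of 4 (4). Must reorder: 0 must now come before 4.
Run Kahn's algorithm (break ties by smallest node id):
  initial in-degrees: [4, 0, 1, 0, 3, 2, 2]
  ready (indeg=0): [1, 3]
  pop 1: indeg[2]->0; indeg[4]->2; indeg[5]->1 | ready=[2, 3] | order so far=[1]
  pop 2: indeg[0]->3; indeg[6]->1 | ready=[3] | order so far=[1, 2]
  pop 3: indeg[0]->2; indeg[6]->0 | ready=[6] | order so far=[1, 2, 3]
  pop 6: indeg[0]->1; indeg[4]->1; indeg[5]->0 | ready=[5] | order so far=[1, 2, 3, 6]
  pop 5: indeg[0]->0 | ready=[0] | order so far=[1, 2, 3, 6, 5]
  pop 0: indeg[4]->0 | ready=[4] | order so far=[1, 2, 3, 6, 5, 0]
  pop 4: no out-edges | ready=[] | order so far=[1, 2, 3, 6, 5, 0, 4]
  Result: [1, 2, 3, 6, 5, 0, 4]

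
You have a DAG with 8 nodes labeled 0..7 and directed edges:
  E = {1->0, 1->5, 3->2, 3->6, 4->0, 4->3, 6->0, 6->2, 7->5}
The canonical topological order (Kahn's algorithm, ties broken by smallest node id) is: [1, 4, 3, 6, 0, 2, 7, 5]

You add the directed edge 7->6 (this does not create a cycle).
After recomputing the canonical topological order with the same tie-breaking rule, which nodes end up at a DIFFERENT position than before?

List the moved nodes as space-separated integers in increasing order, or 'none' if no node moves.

Old toposort: [1, 4, 3, 6, 0, 2, 7, 5]
Added edge 7->6
Recompute Kahn (smallest-id tiebreak):
  initial in-degrees: [3, 0, 2, 1, 0, 2, 2, 0]
  ready (indeg=0): [1, 4, 7]
  pop 1: indeg[0]->2; indeg[5]->1 | ready=[4, 7] | order so far=[1]
  pop 4: indeg[0]->1; indeg[3]->0 | ready=[3, 7] | order so far=[1, 4]
  pop 3: indeg[2]->1; indeg[6]->1 | ready=[7] | order so far=[1, 4, 3]
  pop 7: indeg[5]->0; indeg[6]->0 | ready=[5, 6] | order so far=[1, 4, 3, 7]
  pop 5: no out-edges | ready=[6] | order so far=[1, 4, 3, 7, 5]
  pop 6: indeg[0]->0; indeg[2]->0 | ready=[0, 2] | order so far=[1, 4, 3, 7, 5, 6]
  pop 0: no out-edges | ready=[2] | order so far=[1, 4, 3, 7, 5, 6, 0]
  pop 2: no out-edges | ready=[] | order so far=[1, 4, 3, 7, 5, 6, 0, 2]
New canonical toposort: [1, 4, 3, 7, 5, 6, 0, 2]
Compare positions:
  Node 0: index 4 -> 6 (moved)
  Node 1: index 0 -> 0 (same)
  Node 2: index 5 -> 7 (moved)
  Node 3: index 2 -> 2 (same)
  Node 4: index 1 -> 1 (same)
  Node 5: index 7 -> 4 (moved)
  Node 6: index 3 -> 5 (moved)
  Node 7: index 6 -> 3 (moved)
Nodes that changed position: 0 2 5 6 7

Answer: 0 2 5 6 7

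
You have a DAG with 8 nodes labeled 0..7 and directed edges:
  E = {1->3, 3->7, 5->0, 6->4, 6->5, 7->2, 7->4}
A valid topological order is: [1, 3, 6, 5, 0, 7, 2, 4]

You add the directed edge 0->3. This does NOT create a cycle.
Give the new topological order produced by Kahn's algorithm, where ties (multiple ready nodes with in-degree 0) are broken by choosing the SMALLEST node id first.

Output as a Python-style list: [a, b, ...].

Answer: [1, 6, 5, 0, 3, 7, 2, 4]

Derivation:
Old toposort: [1, 3, 6, 5, 0, 7, 2, 4]
Added edge: 0->3
Position of 0 (4) > position of 3 (1). Must reorder: 0 must now come before 3.
Run Kahn's algorithm (break ties by smallest node id):
  initial in-degrees: [1, 0, 1, 2, 2, 1, 0, 1]
  ready (indeg=0): [1, 6]
  pop 1: indeg[3]->1 | ready=[6] | order so far=[1]
  pop 6: indeg[4]->1; indeg[5]->0 | ready=[5] | order so far=[1, 6]
  pop 5: indeg[0]->0 | ready=[0] | order so far=[1, 6, 5]
  pop 0: indeg[3]->0 | ready=[3] | order so far=[1, 6, 5, 0]
  pop 3: indeg[7]->0 | ready=[7] | order so far=[1, 6, 5, 0, 3]
  pop 7: indeg[2]->0; indeg[4]->0 | ready=[2, 4] | order so far=[1, 6, 5, 0, 3, 7]
  pop 2: no out-edges | ready=[4] | order so far=[1, 6, 5, 0, 3, 7, 2]
  pop 4: no out-edges | ready=[] | order so far=[1, 6, 5, 0, 3, 7, 2, 4]
  Result: [1, 6, 5, 0, 3, 7, 2, 4]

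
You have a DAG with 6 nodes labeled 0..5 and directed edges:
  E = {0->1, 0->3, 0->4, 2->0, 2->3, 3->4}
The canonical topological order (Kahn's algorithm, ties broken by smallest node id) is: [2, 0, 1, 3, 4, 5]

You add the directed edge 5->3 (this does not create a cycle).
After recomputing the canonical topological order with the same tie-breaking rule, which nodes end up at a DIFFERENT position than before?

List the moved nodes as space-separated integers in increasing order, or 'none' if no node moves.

Old toposort: [2, 0, 1, 3, 4, 5]
Added edge 5->3
Recompute Kahn (smallest-id tiebreak):
  initial in-degrees: [1, 1, 0, 3, 2, 0]
  ready (indeg=0): [2, 5]
  pop 2: indeg[0]->0; indeg[3]->2 | ready=[0, 5] | order so far=[2]
  pop 0: indeg[1]->0; indeg[3]->1; indeg[4]->1 | ready=[1, 5] | order so far=[2, 0]
  pop 1: no out-edges | ready=[5] | order so far=[2, 0, 1]
  pop 5: indeg[3]->0 | ready=[3] | order so far=[2, 0, 1, 5]
  pop 3: indeg[4]->0 | ready=[4] | order so far=[2, 0, 1, 5, 3]
  pop 4: no out-edges | ready=[] | order so far=[2, 0, 1, 5, 3, 4]
New canonical toposort: [2, 0, 1, 5, 3, 4]
Compare positions:
  Node 0: index 1 -> 1 (same)
  Node 1: index 2 -> 2 (same)
  Node 2: index 0 -> 0 (same)
  Node 3: index 3 -> 4 (moved)
  Node 4: index 4 -> 5 (moved)
  Node 5: index 5 -> 3 (moved)
Nodes that changed position: 3 4 5

Answer: 3 4 5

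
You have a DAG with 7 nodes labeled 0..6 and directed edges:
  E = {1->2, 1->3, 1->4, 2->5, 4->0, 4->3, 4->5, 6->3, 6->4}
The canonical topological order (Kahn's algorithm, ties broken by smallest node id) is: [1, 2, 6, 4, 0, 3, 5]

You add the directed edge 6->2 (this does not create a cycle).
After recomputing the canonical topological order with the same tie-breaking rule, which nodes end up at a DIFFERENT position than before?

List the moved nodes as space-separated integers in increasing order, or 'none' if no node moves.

Old toposort: [1, 2, 6, 4, 0, 3, 5]
Added edge 6->2
Recompute Kahn (smallest-id tiebreak):
  initial in-degrees: [1, 0, 2, 3, 2, 2, 0]
  ready (indeg=0): [1, 6]
  pop 1: indeg[2]->1; indeg[3]->2; indeg[4]->1 | ready=[6] | order so far=[1]
  pop 6: indeg[2]->0; indeg[3]->1; indeg[4]->0 | ready=[2, 4] | order so far=[1, 6]
  pop 2: indeg[5]->1 | ready=[4] | order so far=[1, 6, 2]
  pop 4: indeg[0]->0; indeg[3]->0; indeg[5]->0 | ready=[0, 3, 5] | order so far=[1, 6, 2, 4]
  pop 0: no out-edges | ready=[3, 5] | order so far=[1, 6, 2, 4, 0]
  pop 3: no out-edges | ready=[5] | order so far=[1, 6, 2, 4, 0, 3]
  pop 5: no out-edges | ready=[] | order so far=[1, 6, 2, 4, 0, 3, 5]
New canonical toposort: [1, 6, 2, 4, 0, 3, 5]
Compare positions:
  Node 0: index 4 -> 4 (same)
  Node 1: index 0 -> 0 (same)
  Node 2: index 1 -> 2 (moved)
  Node 3: index 5 -> 5 (same)
  Node 4: index 3 -> 3 (same)
  Node 5: index 6 -> 6 (same)
  Node 6: index 2 -> 1 (moved)
Nodes that changed position: 2 6

Answer: 2 6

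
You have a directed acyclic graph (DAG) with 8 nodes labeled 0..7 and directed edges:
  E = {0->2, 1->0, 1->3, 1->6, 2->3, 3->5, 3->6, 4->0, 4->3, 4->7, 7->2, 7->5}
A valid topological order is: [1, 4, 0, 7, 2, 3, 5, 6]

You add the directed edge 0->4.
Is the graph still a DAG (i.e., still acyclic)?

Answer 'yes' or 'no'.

Answer: no

Derivation:
Given toposort: [1, 4, 0, 7, 2, 3, 5, 6]
Position of 0: index 2; position of 4: index 1
New edge 0->4: backward (u after v in old order)
Backward edge: old toposort is now invalid. Check if this creates a cycle.
Does 4 already reach 0? Reachable from 4: [0, 2, 3, 4, 5, 6, 7]. YES -> cycle!
Still a DAG? no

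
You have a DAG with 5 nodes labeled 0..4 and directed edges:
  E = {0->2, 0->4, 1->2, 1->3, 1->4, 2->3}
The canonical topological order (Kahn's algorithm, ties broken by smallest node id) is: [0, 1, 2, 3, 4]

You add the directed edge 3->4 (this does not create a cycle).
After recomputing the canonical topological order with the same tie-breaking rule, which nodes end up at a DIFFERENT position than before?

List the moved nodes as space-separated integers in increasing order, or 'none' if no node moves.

Old toposort: [0, 1, 2, 3, 4]
Added edge 3->4
Recompute Kahn (smallest-id tiebreak):
  initial in-degrees: [0, 0, 2, 2, 3]
  ready (indeg=0): [0, 1]
  pop 0: indeg[2]->1; indeg[4]->2 | ready=[1] | order so far=[0]
  pop 1: indeg[2]->0; indeg[3]->1; indeg[4]->1 | ready=[2] | order so far=[0, 1]
  pop 2: indeg[3]->0 | ready=[3] | order so far=[0, 1, 2]
  pop 3: indeg[4]->0 | ready=[4] | order so far=[0, 1, 2, 3]
  pop 4: no out-edges | ready=[] | order so far=[0, 1, 2, 3, 4]
New canonical toposort: [0, 1, 2, 3, 4]
Compare positions:
  Node 0: index 0 -> 0 (same)
  Node 1: index 1 -> 1 (same)
  Node 2: index 2 -> 2 (same)
  Node 3: index 3 -> 3 (same)
  Node 4: index 4 -> 4 (same)
Nodes that changed position: none

Answer: none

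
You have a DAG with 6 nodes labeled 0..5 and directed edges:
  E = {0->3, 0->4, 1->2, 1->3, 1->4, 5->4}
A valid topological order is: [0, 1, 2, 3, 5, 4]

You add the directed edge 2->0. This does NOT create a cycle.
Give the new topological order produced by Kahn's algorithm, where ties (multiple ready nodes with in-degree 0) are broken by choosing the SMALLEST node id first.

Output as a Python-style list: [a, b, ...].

Answer: [1, 2, 0, 3, 5, 4]

Derivation:
Old toposort: [0, 1, 2, 3, 5, 4]
Added edge: 2->0
Position of 2 (2) > position of 0 (0). Must reorder: 2 must now come before 0.
Run Kahn's algorithm (break ties by smallest node id):
  initial in-degrees: [1, 0, 1, 2, 3, 0]
  ready (indeg=0): [1, 5]
  pop 1: indeg[2]->0; indeg[3]->1; indeg[4]->2 | ready=[2, 5] | order so far=[1]
  pop 2: indeg[0]->0 | ready=[0, 5] | order so far=[1, 2]
  pop 0: indeg[3]->0; indeg[4]->1 | ready=[3, 5] | order so far=[1, 2, 0]
  pop 3: no out-edges | ready=[5] | order so far=[1, 2, 0, 3]
  pop 5: indeg[4]->0 | ready=[4] | order so far=[1, 2, 0, 3, 5]
  pop 4: no out-edges | ready=[] | order so far=[1, 2, 0, 3, 5, 4]
  Result: [1, 2, 0, 3, 5, 4]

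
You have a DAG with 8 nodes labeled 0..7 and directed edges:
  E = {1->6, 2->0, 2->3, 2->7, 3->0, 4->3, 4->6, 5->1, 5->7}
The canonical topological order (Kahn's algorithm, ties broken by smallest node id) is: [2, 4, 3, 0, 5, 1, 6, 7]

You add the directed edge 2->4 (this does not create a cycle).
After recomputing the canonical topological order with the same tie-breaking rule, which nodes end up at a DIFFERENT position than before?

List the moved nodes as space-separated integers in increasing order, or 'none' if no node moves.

Old toposort: [2, 4, 3, 0, 5, 1, 6, 7]
Added edge 2->4
Recompute Kahn (smallest-id tiebreak):
  initial in-degrees: [2, 1, 0, 2, 1, 0, 2, 2]
  ready (indeg=0): [2, 5]
  pop 2: indeg[0]->1; indeg[3]->1; indeg[4]->0; indeg[7]->1 | ready=[4, 5] | order so far=[2]
  pop 4: indeg[3]->0; indeg[6]->1 | ready=[3, 5] | order so far=[2, 4]
  pop 3: indeg[0]->0 | ready=[0, 5] | order so far=[2, 4, 3]
  pop 0: no out-edges | ready=[5] | order so far=[2, 4, 3, 0]
  pop 5: indeg[1]->0; indeg[7]->0 | ready=[1, 7] | order so far=[2, 4, 3, 0, 5]
  pop 1: indeg[6]->0 | ready=[6, 7] | order so far=[2, 4, 3, 0, 5, 1]
  pop 6: no out-edges | ready=[7] | order so far=[2, 4, 3, 0, 5, 1, 6]
  pop 7: no out-edges | ready=[] | order so far=[2, 4, 3, 0, 5, 1, 6, 7]
New canonical toposort: [2, 4, 3, 0, 5, 1, 6, 7]
Compare positions:
  Node 0: index 3 -> 3 (same)
  Node 1: index 5 -> 5 (same)
  Node 2: index 0 -> 0 (same)
  Node 3: index 2 -> 2 (same)
  Node 4: index 1 -> 1 (same)
  Node 5: index 4 -> 4 (same)
  Node 6: index 6 -> 6 (same)
  Node 7: index 7 -> 7 (same)
Nodes that changed position: none

Answer: none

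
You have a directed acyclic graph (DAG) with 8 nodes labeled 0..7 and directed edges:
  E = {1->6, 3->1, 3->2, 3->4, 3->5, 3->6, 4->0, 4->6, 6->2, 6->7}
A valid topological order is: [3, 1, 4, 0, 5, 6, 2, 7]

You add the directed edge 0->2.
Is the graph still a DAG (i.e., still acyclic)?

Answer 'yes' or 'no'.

Given toposort: [3, 1, 4, 0, 5, 6, 2, 7]
Position of 0: index 3; position of 2: index 6
New edge 0->2: forward
Forward edge: respects the existing order. Still a DAG, same toposort still valid.
Still a DAG? yes

Answer: yes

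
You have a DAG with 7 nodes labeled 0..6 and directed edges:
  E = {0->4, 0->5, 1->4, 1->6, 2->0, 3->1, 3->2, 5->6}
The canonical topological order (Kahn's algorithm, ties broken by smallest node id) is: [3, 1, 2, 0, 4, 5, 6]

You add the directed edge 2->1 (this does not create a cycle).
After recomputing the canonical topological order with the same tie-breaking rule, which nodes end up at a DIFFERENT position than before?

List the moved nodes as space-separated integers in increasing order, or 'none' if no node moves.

Old toposort: [3, 1, 2, 0, 4, 5, 6]
Added edge 2->1
Recompute Kahn (smallest-id tiebreak):
  initial in-degrees: [1, 2, 1, 0, 2, 1, 2]
  ready (indeg=0): [3]
  pop 3: indeg[1]->1; indeg[2]->0 | ready=[2] | order so far=[3]
  pop 2: indeg[0]->0; indeg[1]->0 | ready=[0, 1] | order so far=[3, 2]
  pop 0: indeg[4]->1; indeg[5]->0 | ready=[1, 5] | order so far=[3, 2, 0]
  pop 1: indeg[4]->0; indeg[6]->1 | ready=[4, 5] | order so far=[3, 2, 0, 1]
  pop 4: no out-edges | ready=[5] | order so far=[3, 2, 0, 1, 4]
  pop 5: indeg[6]->0 | ready=[6] | order so far=[3, 2, 0, 1, 4, 5]
  pop 6: no out-edges | ready=[] | order so far=[3, 2, 0, 1, 4, 5, 6]
New canonical toposort: [3, 2, 0, 1, 4, 5, 6]
Compare positions:
  Node 0: index 3 -> 2 (moved)
  Node 1: index 1 -> 3 (moved)
  Node 2: index 2 -> 1 (moved)
  Node 3: index 0 -> 0 (same)
  Node 4: index 4 -> 4 (same)
  Node 5: index 5 -> 5 (same)
  Node 6: index 6 -> 6 (same)
Nodes that changed position: 0 1 2

Answer: 0 1 2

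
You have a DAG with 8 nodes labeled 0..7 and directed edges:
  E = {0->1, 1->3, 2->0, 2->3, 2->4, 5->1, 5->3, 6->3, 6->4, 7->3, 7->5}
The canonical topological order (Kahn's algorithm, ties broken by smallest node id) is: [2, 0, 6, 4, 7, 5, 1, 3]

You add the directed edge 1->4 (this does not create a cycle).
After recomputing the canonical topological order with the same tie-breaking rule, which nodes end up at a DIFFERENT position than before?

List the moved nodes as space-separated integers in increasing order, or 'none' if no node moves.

Old toposort: [2, 0, 6, 4, 7, 5, 1, 3]
Added edge 1->4
Recompute Kahn (smallest-id tiebreak):
  initial in-degrees: [1, 2, 0, 5, 3, 1, 0, 0]
  ready (indeg=0): [2, 6, 7]
  pop 2: indeg[0]->0; indeg[3]->4; indeg[4]->2 | ready=[0, 6, 7] | order so far=[2]
  pop 0: indeg[1]->1 | ready=[6, 7] | order so far=[2, 0]
  pop 6: indeg[3]->3; indeg[4]->1 | ready=[7] | order so far=[2, 0, 6]
  pop 7: indeg[3]->2; indeg[5]->0 | ready=[5] | order so far=[2, 0, 6, 7]
  pop 5: indeg[1]->0; indeg[3]->1 | ready=[1] | order so far=[2, 0, 6, 7, 5]
  pop 1: indeg[3]->0; indeg[4]->0 | ready=[3, 4] | order so far=[2, 0, 6, 7, 5, 1]
  pop 3: no out-edges | ready=[4] | order so far=[2, 0, 6, 7, 5, 1, 3]
  pop 4: no out-edges | ready=[] | order so far=[2, 0, 6, 7, 5, 1, 3, 4]
New canonical toposort: [2, 0, 6, 7, 5, 1, 3, 4]
Compare positions:
  Node 0: index 1 -> 1 (same)
  Node 1: index 6 -> 5 (moved)
  Node 2: index 0 -> 0 (same)
  Node 3: index 7 -> 6 (moved)
  Node 4: index 3 -> 7 (moved)
  Node 5: index 5 -> 4 (moved)
  Node 6: index 2 -> 2 (same)
  Node 7: index 4 -> 3 (moved)
Nodes that changed position: 1 3 4 5 7

Answer: 1 3 4 5 7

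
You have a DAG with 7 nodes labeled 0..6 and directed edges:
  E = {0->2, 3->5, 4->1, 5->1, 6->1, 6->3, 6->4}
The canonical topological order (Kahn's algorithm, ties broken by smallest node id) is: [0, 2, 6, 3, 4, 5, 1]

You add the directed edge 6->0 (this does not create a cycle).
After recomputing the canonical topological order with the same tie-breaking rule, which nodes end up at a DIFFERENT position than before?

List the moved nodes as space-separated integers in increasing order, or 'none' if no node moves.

Old toposort: [0, 2, 6, 3, 4, 5, 1]
Added edge 6->0
Recompute Kahn (smallest-id tiebreak):
  initial in-degrees: [1, 3, 1, 1, 1, 1, 0]
  ready (indeg=0): [6]
  pop 6: indeg[0]->0; indeg[1]->2; indeg[3]->0; indeg[4]->0 | ready=[0, 3, 4] | order so far=[6]
  pop 0: indeg[2]->0 | ready=[2, 3, 4] | order so far=[6, 0]
  pop 2: no out-edges | ready=[3, 4] | order so far=[6, 0, 2]
  pop 3: indeg[5]->0 | ready=[4, 5] | order so far=[6, 0, 2, 3]
  pop 4: indeg[1]->1 | ready=[5] | order so far=[6, 0, 2, 3, 4]
  pop 5: indeg[1]->0 | ready=[1] | order so far=[6, 0, 2, 3, 4, 5]
  pop 1: no out-edges | ready=[] | order so far=[6, 0, 2, 3, 4, 5, 1]
New canonical toposort: [6, 0, 2, 3, 4, 5, 1]
Compare positions:
  Node 0: index 0 -> 1 (moved)
  Node 1: index 6 -> 6 (same)
  Node 2: index 1 -> 2 (moved)
  Node 3: index 3 -> 3 (same)
  Node 4: index 4 -> 4 (same)
  Node 5: index 5 -> 5 (same)
  Node 6: index 2 -> 0 (moved)
Nodes that changed position: 0 2 6

Answer: 0 2 6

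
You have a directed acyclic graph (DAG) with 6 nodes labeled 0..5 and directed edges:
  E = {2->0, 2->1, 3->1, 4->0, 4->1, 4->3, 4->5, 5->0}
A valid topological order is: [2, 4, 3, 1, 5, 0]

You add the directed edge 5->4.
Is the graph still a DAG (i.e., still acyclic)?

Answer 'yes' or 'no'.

Answer: no

Derivation:
Given toposort: [2, 4, 3, 1, 5, 0]
Position of 5: index 4; position of 4: index 1
New edge 5->4: backward (u after v in old order)
Backward edge: old toposort is now invalid. Check if this creates a cycle.
Does 4 already reach 5? Reachable from 4: [0, 1, 3, 4, 5]. YES -> cycle!
Still a DAG? no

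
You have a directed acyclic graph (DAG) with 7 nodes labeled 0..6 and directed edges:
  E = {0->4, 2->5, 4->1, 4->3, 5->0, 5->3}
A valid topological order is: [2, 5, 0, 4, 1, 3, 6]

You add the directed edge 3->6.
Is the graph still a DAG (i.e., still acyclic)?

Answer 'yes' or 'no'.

Given toposort: [2, 5, 0, 4, 1, 3, 6]
Position of 3: index 5; position of 6: index 6
New edge 3->6: forward
Forward edge: respects the existing order. Still a DAG, same toposort still valid.
Still a DAG? yes

Answer: yes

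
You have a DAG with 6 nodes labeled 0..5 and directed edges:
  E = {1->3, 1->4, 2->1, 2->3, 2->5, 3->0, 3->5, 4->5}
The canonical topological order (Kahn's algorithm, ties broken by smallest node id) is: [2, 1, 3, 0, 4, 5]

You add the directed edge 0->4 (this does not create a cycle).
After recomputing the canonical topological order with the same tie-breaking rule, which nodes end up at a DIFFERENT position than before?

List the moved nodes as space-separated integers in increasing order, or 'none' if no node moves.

Old toposort: [2, 1, 3, 0, 4, 5]
Added edge 0->4
Recompute Kahn (smallest-id tiebreak):
  initial in-degrees: [1, 1, 0, 2, 2, 3]
  ready (indeg=0): [2]
  pop 2: indeg[1]->0; indeg[3]->1; indeg[5]->2 | ready=[1] | order so far=[2]
  pop 1: indeg[3]->0; indeg[4]->1 | ready=[3] | order so far=[2, 1]
  pop 3: indeg[0]->0; indeg[5]->1 | ready=[0] | order so far=[2, 1, 3]
  pop 0: indeg[4]->0 | ready=[4] | order so far=[2, 1, 3, 0]
  pop 4: indeg[5]->0 | ready=[5] | order so far=[2, 1, 3, 0, 4]
  pop 5: no out-edges | ready=[] | order so far=[2, 1, 3, 0, 4, 5]
New canonical toposort: [2, 1, 3, 0, 4, 5]
Compare positions:
  Node 0: index 3 -> 3 (same)
  Node 1: index 1 -> 1 (same)
  Node 2: index 0 -> 0 (same)
  Node 3: index 2 -> 2 (same)
  Node 4: index 4 -> 4 (same)
  Node 5: index 5 -> 5 (same)
Nodes that changed position: none

Answer: none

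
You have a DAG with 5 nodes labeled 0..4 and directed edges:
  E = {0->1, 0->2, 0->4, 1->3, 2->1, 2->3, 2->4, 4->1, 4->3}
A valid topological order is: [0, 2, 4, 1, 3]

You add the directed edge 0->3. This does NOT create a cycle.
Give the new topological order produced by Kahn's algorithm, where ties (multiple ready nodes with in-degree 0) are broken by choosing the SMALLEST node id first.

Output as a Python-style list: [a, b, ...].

Answer: [0, 2, 4, 1, 3]

Derivation:
Old toposort: [0, 2, 4, 1, 3]
Added edge: 0->3
Position of 0 (0) < position of 3 (4). Old order still valid.
Run Kahn's algorithm (break ties by smallest node id):
  initial in-degrees: [0, 3, 1, 4, 2]
  ready (indeg=0): [0]
  pop 0: indeg[1]->2; indeg[2]->0; indeg[3]->3; indeg[4]->1 | ready=[2] | order so far=[0]
  pop 2: indeg[1]->1; indeg[3]->2; indeg[4]->0 | ready=[4] | order so far=[0, 2]
  pop 4: indeg[1]->0; indeg[3]->1 | ready=[1] | order so far=[0, 2, 4]
  pop 1: indeg[3]->0 | ready=[3] | order so far=[0, 2, 4, 1]
  pop 3: no out-edges | ready=[] | order so far=[0, 2, 4, 1, 3]
  Result: [0, 2, 4, 1, 3]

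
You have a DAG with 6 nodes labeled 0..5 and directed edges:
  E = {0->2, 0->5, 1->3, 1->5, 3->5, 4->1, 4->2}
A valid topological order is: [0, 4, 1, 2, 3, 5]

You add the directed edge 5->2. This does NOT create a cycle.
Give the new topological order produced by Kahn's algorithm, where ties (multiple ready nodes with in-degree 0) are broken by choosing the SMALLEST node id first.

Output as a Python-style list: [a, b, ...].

Answer: [0, 4, 1, 3, 5, 2]

Derivation:
Old toposort: [0, 4, 1, 2, 3, 5]
Added edge: 5->2
Position of 5 (5) > position of 2 (3). Must reorder: 5 must now come before 2.
Run Kahn's algorithm (break ties by smallest node id):
  initial in-degrees: [0, 1, 3, 1, 0, 3]
  ready (indeg=0): [0, 4]
  pop 0: indeg[2]->2; indeg[5]->2 | ready=[4] | order so far=[0]
  pop 4: indeg[1]->0; indeg[2]->1 | ready=[1] | order so far=[0, 4]
  pop 1: indeg[3]->0; indeg[5]->1 | ready=[3] | order so far=[0, 4, 1]
  pop 3: indeg[5]->0 | ready=[5] | order so far=[0, 4, 1, 3]
  pop 5: indeg[2]->0 | ready=[2] | order so far=[0, 4, 1, 3, 5]
  pop 2: no out-edges | ready=[] | order so far=[0, 4, 1, 3, 5, 2]
  Result: [0, 4, 1, 3, 5, 2]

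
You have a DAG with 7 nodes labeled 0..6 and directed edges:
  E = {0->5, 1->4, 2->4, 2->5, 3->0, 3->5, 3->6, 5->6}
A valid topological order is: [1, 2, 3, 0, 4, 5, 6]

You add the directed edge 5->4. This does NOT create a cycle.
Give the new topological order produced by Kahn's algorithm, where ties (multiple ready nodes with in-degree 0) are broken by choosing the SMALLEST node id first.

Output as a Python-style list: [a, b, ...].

Old toposort: [1, 2, 3, 0, 4, 5, 6]
Added edge: 5->4
Position of 5 (5) > position of 4 (4). Must reorder: 5 must now come before 4.
Run Kahn's algorithm (break ties by smallest node id):
  initial in-degrees: [1, 0, 0, 0, 3, 3, 2]
  ready (indeg=0): [1, 2, 3]
  pop 1: indeg[4]->2 | ready=[2, 3] | order so far=[1]
  pop 2: indeg[4]->1; indeg[5]->2 | ready=[3] | order so far=[1, 2]
  pop 3: indeg[0]->0; indeg[5]->1; indeg[6]->1 | ready=[0] | order so far=[1, 2, 3]
  pop 0: indeg[5]->0 | ready=[5] | order so far=[1, 2, 3, 0]
  pop 5: indeg[4]->0; indeg[6]->0 | ready=[4, 6] | order so far=[1, 2, 3, 0, 5]
  pop 4: no out-edges | ready=[6] | order so far=[1, 2, 3, 0, 5, 4]
  pop 6: no out-edges | ready=[] | order so far=[1, 2, 3, 0, 5, 4, 6]
  Result: [1, 2, 3, 0, 5, 4, 6]

Answer: [1, 2, 3, 0, 5, 4, 6]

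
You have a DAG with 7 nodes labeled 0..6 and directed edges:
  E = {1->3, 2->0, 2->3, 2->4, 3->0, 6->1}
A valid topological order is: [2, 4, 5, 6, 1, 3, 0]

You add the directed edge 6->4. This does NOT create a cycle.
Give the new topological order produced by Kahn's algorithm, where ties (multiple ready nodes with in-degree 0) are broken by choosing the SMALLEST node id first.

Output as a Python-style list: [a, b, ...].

Answer: [2, 5, 6, 1, 3, 0, 4]

Derivation:
Old toposort: [2, 4, 5, 6, 1, 3, 0]
Added edge: 6->4
Position of 6 (3) > position of 4 (1). Must reorder: 6 must now come before 4.
Run Kahn's algorithm (break ties by smallest node id):
  initial in-degrees: [2, 1, 0, 2, 2, 0, 0]
  ready (indeg=0): [2, 5, 6]
  pop 2: indeg[0]->1; indeg[3]->1; indeg[4]->1 | ready=[5, 6] | order so far=[2]
  pop 5: no out-edges | ready=[6] | order so far=[2, 5]
  pop 6: indeg[1]->0; indeg[4]->0 | ready=[1, 4] | order so far=[2, 5, 6]
  pop 1: indeg[3]->0 | ready=[3, 4] | order so far=[2, 5, 6, 1]
  pop 3: indeg[0]->0 | ready=[0, 4] | order so far=[2, 5, 6, 1, 3]
  pop 0: no out-edges | ready=[4] | order so far=[2, 5, 6, 1, 3, 0]
  pop 4: no out-edges | ready=[] | order so far=[2, 5, 6, 1, 3, 0, 4]
  Result: [2, 5, 6, 1, 3, 0, 4]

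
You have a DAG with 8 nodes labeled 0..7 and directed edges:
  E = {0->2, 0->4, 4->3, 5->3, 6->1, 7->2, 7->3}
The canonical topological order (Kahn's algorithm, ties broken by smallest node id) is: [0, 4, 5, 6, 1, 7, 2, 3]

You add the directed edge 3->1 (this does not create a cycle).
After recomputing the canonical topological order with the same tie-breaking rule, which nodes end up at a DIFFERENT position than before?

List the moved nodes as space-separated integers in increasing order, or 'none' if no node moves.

Old toposort: [0, 4, 5, 6, 1, 7, 2, 3]
Added edge 3->1
Recompute Kahn (smallest-id tiebreak):
  initial in-degrees: [0, 2, 2, 3, 1, 0, 0, 0]
  ready (indeg=0): [0, 5, 6, 7]
  pop 0: indeg[2]->1; indeg[4]->0 | ready=[4, 5, 6, 7] | order so far=[0]
  pop 4: indeg[3]->2 | ready=[5, 6, 7] | order so far=[0, 4]
  pop 5: indeg[3]->1 | ready=[6, 7] | order so far=[0, 4, 5]
  pop 6: indeg[1]->1 | ready=[7] | order so far=[0, 4, 5, 6]
  pop 7: indeg[2]->0; indeg[3]->0 | ready=[2, 3] | order so far=[0, 4, 5, 6, 7]
  pop 2: no out-edges | ready=[3] | order so far=[0, 4, 5, 6, 7, 2]
  pop 3: indeg[1]->0 | ready=[1] | order so far=[0, 4, 5, 6, 7, 2, 3]
  pop 1: no out-edges | ready=[] | order so far=[0, 4, 5, 6, 7, 2, 3, 1]
New canonical toposort: [0, 4, 5, 6, 7, 2, 3, 1]
Compare positions:
  Node 0: index 0 -> 0 (same)
  Node 1: index 4 -> 7 (moved)
  Node 2: index 6 -> 5 (moved)
  Node 3: index 7 -> 6 (moved)
  Node 4: index 1 -> 1 (same)
  Node 5: index 2 -> 2 (same)
  Node 6: index 3 -> 3 (same)
  Node 7: index 5 -> 4 (moved)
Nodes that changed position: 1 2 3 7

Answer: 1 2 3 7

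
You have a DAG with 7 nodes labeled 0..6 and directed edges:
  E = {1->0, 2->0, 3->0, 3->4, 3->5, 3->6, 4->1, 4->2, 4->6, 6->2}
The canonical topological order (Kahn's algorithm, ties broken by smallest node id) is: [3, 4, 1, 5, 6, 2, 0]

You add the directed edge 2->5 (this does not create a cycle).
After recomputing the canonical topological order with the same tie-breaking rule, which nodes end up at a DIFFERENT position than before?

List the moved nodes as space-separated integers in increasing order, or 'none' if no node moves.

Old toposort: [3, 4, 1, 5, 6, 2, 0]
Added edge 2->5
Recompute Kahn (smallest-id tiebreak):
  initial in-degrees: [3, 1, 2, 0, 1, 2, 2]
  ready (indeg=0): [3]
  pop 3: indeg[0]->2; indeg[4]->0; indeg[5]->1; indeg[6]->1 | ready=[4] | order so far=[3]
  pop 4: indeg[1]->0; indeg[2]->1; indeg[6]->0 | ready=[1, 6] | order so far=[3, 4]
  pop 1: indeg[0]->1 | ready=[6] | order so far=[3, 4, 1]
  pop 6: indeg[2]->0 | ready=[2] | order so far=[3, 4, 1, 6]
  pop 2: indeg[0]->0; indeg[5]->0 | ready=[0, 5] | order so far=[3, 4, 1, 6, 2]
  pop 0: no out-edges | ready=[5] | order so far=[3, 4, 1, 6, 2, 0]
  pop 5: no out-edges | ready=[] | order so far=[3, 4, 1, 6, 2, 0, 5]
New canonical toposort: [3, 4, 1, 6, 2, 0, 5]
Compare positions:
  Node 0: index 6 -> 5 (moved)
  Node 1: index 2 -> 2 (same)
  Node 2: index 5 -> 4 (moved)
  Node 3: index 0 -> 0 (same)
  Node 4: index 1 -> 1 (same)
  Node 5: index 3 -> 6 (moved)
  Node 6: index 4 -> 3 (moved)
Nodes that changed position: 0 2 5 6

Answer: 0 2 5 6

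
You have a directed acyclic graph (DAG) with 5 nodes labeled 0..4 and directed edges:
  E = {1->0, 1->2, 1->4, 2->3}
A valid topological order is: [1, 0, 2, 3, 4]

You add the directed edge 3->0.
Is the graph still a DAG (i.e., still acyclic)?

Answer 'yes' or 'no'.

Answer: yes

Derivation:
Given toposort: [1, 0, 2, 3, 4]
Position of 3: index 3; position of 0: index 1
New edge 3->0: backward (u after v in old order)
Backward edge: old toposort is now invalid. Check if this creates a cycle.
Does 0 already reach 3? Reachable from 0: [0]. NO -> still a DAG (reorder needed).
Still a DAG? yes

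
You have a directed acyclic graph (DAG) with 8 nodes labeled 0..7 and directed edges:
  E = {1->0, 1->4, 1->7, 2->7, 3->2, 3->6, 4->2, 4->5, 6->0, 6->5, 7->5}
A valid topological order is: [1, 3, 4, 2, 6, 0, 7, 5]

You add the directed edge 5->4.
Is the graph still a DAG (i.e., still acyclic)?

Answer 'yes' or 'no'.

Given toposort: [1, 3, 4, 2, 6, 0, 7, 5]
Position of 5: index 7; position of 4: index 2
New edge 5->4: backward (u after v in old order)
Backward edge: old toposort is now invalid. Check if this creates a cycle.
Does 4 already reach 5? Reachable from 4: [2, 4, 5, 7]. YES -> cycle!
Still a DAG? no

Answer: no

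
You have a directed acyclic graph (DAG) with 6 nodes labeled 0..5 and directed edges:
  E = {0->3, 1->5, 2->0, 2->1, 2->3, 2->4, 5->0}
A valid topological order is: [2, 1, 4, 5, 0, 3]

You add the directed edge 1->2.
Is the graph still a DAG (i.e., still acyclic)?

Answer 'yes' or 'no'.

Answer: no

Derivation:
Given toposort: [2, 1, 4, 5, 0, 3]
Position of 1: index 1; position of 2: index 0
New edge 1->2: backward (u after v in old order)
Backward edge: old toposort is now invalid. Check if this creates a cycle.
Does 2 already reach 1? Reachable from 2: [0, 1, 2, 3, 4, 5]. YES -> cycle!
Still a DAG? no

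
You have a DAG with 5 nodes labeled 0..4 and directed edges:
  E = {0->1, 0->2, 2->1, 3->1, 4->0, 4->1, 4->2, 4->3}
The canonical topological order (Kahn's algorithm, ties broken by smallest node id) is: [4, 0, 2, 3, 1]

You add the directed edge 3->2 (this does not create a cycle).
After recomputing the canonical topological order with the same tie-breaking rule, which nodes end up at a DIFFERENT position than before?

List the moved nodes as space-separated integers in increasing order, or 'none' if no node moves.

Old toposort: [4, 0, 2, 3, 1]
Added edge 3->2
Recompute Kahn (smallest-id tiebreak):
  initial in-degrees: [1, 4, 3, 1, 0]
  ready (indeg=0): [4]
  pop 4: indeg[0]->0; indeg[1]->3; indeg[2]->2; indeg[3]->0 | ready=[0, 3] | order so far=[4]
  pop 0: indeg[1]->2; indeg[2]->1 | ready=[3] | order so far=[4, 0]
  pop 3: indeg[1]->1; indeg[2]->0 | ready=[2] | order so far=[4, 0, 3]
  pop 2: indeg[1]->0 | ready=[1] | order so far=[4, 0, 3, 2]
  pop 1: no out-edges | ready=[] | order so far=[4, 0, 3, 2, 1]
New canonical toposort: [4, 0, 3, 2, 1]
Compare positions:
  Node 0: index 1 -> 1 (same)
  Node 1: index 4 -> 4 (same)
  Node 2: index 2 -> 3 (moved)
  Node 3: index 3 -> 2 (moved)
  Node 4: index 0 -> 0 (same)
Nodes that changed position: 2 3

Answer: 2 3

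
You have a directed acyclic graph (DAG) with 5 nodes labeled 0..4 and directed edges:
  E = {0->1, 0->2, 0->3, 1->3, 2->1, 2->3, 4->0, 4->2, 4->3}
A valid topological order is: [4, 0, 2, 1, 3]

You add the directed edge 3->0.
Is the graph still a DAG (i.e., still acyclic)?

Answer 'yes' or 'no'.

Given toposort: [4, 0, 2, 1, 3]
Position of 3: index 4; position of 0: index 1
New edge 3->0: backward (u after v in old order)
Backward edge: old toposort is now invalid. Check if this creates a cycle.
Does 0 already reach 3? Reachable from 0: [0, 1, 2, 3]. YES -> cycle!
Still a DAG? no

Answer: no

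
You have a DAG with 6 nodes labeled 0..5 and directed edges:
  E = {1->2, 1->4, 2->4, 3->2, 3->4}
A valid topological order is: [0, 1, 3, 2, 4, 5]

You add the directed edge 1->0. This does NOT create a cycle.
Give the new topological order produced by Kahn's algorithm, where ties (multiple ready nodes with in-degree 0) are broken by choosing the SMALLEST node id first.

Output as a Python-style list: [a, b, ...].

Old toposort: [0, 1, 3, 2, 4, 5]
Added edge: 1->0
Position of 1 (1) > position of 0 (0). Must reorder: 1 must now come before 0.
Run Kahn's algorithm (break ties by smallest node id):
  initial in-degrees: [1, 0, 2, 0, 3, 0]
  ready (indeg=0): [1, 3, 5]
  pop 1: indeg[0]->0; indeg[2]->1; indeg[4]->2 | ready=[0, 3, 5] | order so far=[1]
  pop 0: no out-edges | ready=[3, 5] | order so far=[1, 0]
  pop 3: indeg[2]->0; indeg[4]->1 | ready=[2, 5] | order so far=[1, 0, 3]
  pop 2: indeg[4]->0 | ready=[4, 5] | order so far=[1, 0, 3, 2]
  pop 4: no out-edges | ready=[5] | order so far=[1, 0, 3, 2, 4]
  pop 5: no out-edges | ready=[] | order so far=[1, 0, 3, 2, 4, 5]
  Result: [1, 0, 3, 2, 4, 5]

Answer: [1, 0, 3, 2, 4, 5]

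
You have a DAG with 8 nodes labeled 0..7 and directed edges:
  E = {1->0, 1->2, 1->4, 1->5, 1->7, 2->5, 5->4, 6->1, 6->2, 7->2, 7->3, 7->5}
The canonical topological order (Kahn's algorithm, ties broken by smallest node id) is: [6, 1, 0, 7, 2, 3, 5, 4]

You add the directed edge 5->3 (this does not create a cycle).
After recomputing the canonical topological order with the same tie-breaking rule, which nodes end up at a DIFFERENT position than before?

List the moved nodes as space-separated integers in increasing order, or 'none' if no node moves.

Answer: 3 5

Derivation:
Old toposort: [6, 1, 0, 7, 2, 3, 5, 4]
Added edge 5->3
Recompute Kahn (smallest-id tiebreak):
  initial in-degrees: [1, 1, 3, 2, 2, 3, 0, 1]
  ready (indeg=0): [6]
  pop 6: indeg[1]->0; indeg[2]->2 | ready=[1] | order so far=[6]
  pop 1: indeg[0]->0; indeg[2]->1; indeg[4]->1; indeg[5]->2; indeg[7]->0 | ready=[0, 7] | order so far=[6, 1]
  pop 0: no out-edges | ready=[7] | order so far=[6, 1, 0]
  pop 7: indeg[2]->0; indeg[3]->1; indeg[5]->1 | ready=[2] | order so far=[6, 1, 0, 7]
  pop 2: indeg[5]->0 | ready=[5] | order so far=[6, 1, 0, 7, 2]
  pop 5: indeg[3]->0; indeg[4]->0 | ready=[3, 4] | order so far=[6, 1, 0, 7, 2, 5]
  pop 3: no out-edges | ready=[4] | order so far=[6, 1, 0, 7, 2, 5, 3]
  pop 4: no out-edges | ready=[] | order so far=[6, 1, 0, 7, 2, 5, 3, 4]
New canonical toposort: [6, 1, 0, 7, 2, 5, 3, 4]
Compare positions:
  Node 0: index 2 -> 2 (same)
  Node 1: index 1 -> 1 (same)
  Node 2: index 4 -> 4 (same)
  Node 3: index 5 -> 6 (moved)
  Node 4: index 7 -> 7 (same)
  Node 5: index 6 -> 5 (moved)
  Node 6: index 0 -> 0 (same)
  Node 7: index 3 -> 3 (same)
Nodes that changed position: 3 5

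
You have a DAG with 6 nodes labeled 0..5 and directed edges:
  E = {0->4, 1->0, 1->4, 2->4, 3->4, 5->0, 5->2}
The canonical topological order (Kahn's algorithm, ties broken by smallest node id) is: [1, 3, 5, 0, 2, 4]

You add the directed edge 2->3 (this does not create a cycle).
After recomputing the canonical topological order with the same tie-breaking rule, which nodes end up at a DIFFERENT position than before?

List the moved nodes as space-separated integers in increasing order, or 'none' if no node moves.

Answer: 0 2 3 5

Derivation:
Old toposort: [1, 3, 5, 0, 2, 4]
Added edge 2->3
Recompute Kahn (smallest-id tiebreak):
  initial in-degrees: [2, 0, 1, 1, 4, 0]
  ready (indeg=0): [1, 5]
  pop 1: indeg[0]->1; indeg[4]->3 | ready=[5] | order so far=[1]
  pop 5: indeg[0]->0; indeg[2]->0 | ready=[0, 2] | order so far=[1, 5]
  pop 0: indeg[4]->2 | ready=[2] | order so far=[1, 5, 0]
  pop 2: indeg[3]->0; indeg[4]->1 | ready=[3] | order so far=[1, 5, 0, 2]
  pop 3: indeg[4]->0 | ready=[4] | order so far=[1, 5, 0, 2, 3]
  pop 4: no out-edges | ready=[] | order so far=[1, 5, 0, 2, 3, 4]
New canonical toposort: [1, 5, 0, 2, 3, 4]
Compare positions:
  Node 0: index 3 -> 2 (moved)
  Node 1: index 0 -> 0 (same)
  Node 2: index 4 -> 3 (moved)
  Node 3: index 1 -> 4 (moved)
  Node 4: index 5 -> 5 (same)
  Node 5: index 2 -> 1 (moved)
Nodes that changed position: 0 2 3 5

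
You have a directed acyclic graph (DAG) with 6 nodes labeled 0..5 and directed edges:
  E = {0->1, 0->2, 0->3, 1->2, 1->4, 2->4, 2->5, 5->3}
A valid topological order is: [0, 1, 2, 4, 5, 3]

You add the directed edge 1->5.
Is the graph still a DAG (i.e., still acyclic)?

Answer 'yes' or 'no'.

Answer: yes

Derivation:
Given toposort: [0, 1, 2, 4, 5, 3]
Position of 1: index 1; position of 5: index 4
New edge 1->5: forward
Forward edge: respects the existing order. Still a DAG, same toposort still valid.
Still a DAG? yes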